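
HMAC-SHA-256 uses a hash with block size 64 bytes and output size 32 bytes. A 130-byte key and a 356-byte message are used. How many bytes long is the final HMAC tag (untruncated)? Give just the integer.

The tag is one SHA-256 digest: 32 bytes.

32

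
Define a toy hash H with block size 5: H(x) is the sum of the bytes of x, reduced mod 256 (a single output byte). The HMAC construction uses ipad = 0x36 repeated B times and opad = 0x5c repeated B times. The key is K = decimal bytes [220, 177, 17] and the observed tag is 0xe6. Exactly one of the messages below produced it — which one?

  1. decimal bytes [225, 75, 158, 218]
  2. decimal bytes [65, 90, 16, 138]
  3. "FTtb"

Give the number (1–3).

Key decimal bytes [220, 177, 17] = dc b1 11 is 3 bytes ≤ B = 5; zero-pad to 5 bytes: K' = dc b1 11 00 00.
K' ⊕ ipad = ea 87 27 36 36; K' ⊕ opad = 80 ed 4d 5c 5c.
m1: inner = H(ea 87 27 36 36 e1 4b 9e da) = a8; tag = H(80 ed 4d 5c 5c a8) = 1a
m2: inner = H(ea 87 27 36 36 41 5a 10 8a) = 39; tag = H(80 ed 4d 5c 5c 39) = ab
m3: inner = H(ea 87 27 36 36 46 54 74 62) = 74; tag = H(80 ed 4d 5c 5c 74) = e6 ← matches

3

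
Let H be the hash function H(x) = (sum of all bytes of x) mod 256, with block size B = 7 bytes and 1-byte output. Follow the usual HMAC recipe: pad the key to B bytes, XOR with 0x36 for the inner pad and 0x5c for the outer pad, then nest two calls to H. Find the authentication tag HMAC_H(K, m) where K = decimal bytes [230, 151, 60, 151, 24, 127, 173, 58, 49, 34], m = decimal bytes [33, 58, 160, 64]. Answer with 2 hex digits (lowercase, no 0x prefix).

Key decimal bytes [230, 151, 60, 151, 24, 127, 173, 58, 49, 34] = e6 97 3c 97 18 7f ad 3a 31 22 is 10 bytes > B = 7, so hash it first: H(key) = 21, then zero-pad to 7 bytes: K' = 21 00 00 00 00 00 00.
K' ⊕ ipad = 17 36 36 36 36 36 36.  K' ⊕ opad = 7d 5c 5c 5c 5c 5c 5c.
Inner input = (K'⊕ipad) ∥ m = 17 36 36 36 36 36 36 ∥ 21 3a a0 40.
Inner hash: sum = 23+54+54+54+54+54+54+33+58+160+64 = 662; mod 256 = 150 → 96.
Outer input = (K'⊕opad) ∥ inner = 7d 5c 5c 5c 5c 5c 5c ∥ 96.
Outer hash (tag): sum = 125+92+92+92+92+92+92+150 = 827; mod 256 = 59 → 3b.

3b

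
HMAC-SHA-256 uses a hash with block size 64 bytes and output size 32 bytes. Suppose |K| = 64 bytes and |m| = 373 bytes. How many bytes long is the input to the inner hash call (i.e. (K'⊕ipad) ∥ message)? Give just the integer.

437

Key is 64 ≤ 64 bytes, zero-padded: |K'| = 64.
Inner input = (K'⊕ipad) ∥ m → 64 + 373 = 437 bytes.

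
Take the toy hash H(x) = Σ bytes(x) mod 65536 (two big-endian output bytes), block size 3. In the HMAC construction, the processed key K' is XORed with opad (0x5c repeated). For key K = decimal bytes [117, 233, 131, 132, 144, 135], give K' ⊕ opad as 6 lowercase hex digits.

Key decimal bytes [117, 233, 131, 132, 144, 135] = 75 e9 83 84 90 87 is 6 bytes > B = 3, so hash it first: H(key) = 03 7c, then zero-pad to 3 bytes: K' = 03 7c 00.
XOR each byte with 0x5c: 03⊕5c=5f, 7c⊕5c=20, 00⊕5c=5c.

5f205c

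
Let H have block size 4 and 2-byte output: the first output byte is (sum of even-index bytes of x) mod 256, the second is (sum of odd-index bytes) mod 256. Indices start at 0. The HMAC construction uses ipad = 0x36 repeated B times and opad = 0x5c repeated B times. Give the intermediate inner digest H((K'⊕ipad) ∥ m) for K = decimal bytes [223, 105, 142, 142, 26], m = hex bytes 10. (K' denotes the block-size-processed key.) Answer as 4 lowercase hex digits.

Key decimal bytes [223, 105, 142, 142, 26] = df 69 8e 8e 1a is 5 bytes > B = 4, so hash it first: H(key) = 87 f7, then zero-pad to 4 bytes: K' = 87 f7 00 00.
K' ⊕ ipad = b1 c1 36 36.
Inner input = b1 c1 36 36 ∥ 10.
Inner hash: even-index sum = 247 mod 256 = 247; odd-index sum = 247 mod 256 = 247 → f7 f7.

f7f7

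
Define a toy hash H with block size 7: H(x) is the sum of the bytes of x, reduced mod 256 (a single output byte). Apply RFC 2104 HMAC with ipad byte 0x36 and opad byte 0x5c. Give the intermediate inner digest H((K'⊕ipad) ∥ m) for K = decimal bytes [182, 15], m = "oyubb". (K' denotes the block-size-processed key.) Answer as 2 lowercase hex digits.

e8

Key decimal bytes [182, 15] = b6 0f is 2 bytes ≤ B = 7; zero-pad to 7 bytes: K' = b6 0f 00 00 00 00 00.
K' ⊕ ipad = 80 39 36 36 36 36 36.
Inner input = 80 39 36 36 36 36 36 ∥ 6f 79 75 62 62.
Inner hash: sum = 128+57+54+54+54+54+54+111+121+117+98+98 = 1000; mod 256 = 232 → e8.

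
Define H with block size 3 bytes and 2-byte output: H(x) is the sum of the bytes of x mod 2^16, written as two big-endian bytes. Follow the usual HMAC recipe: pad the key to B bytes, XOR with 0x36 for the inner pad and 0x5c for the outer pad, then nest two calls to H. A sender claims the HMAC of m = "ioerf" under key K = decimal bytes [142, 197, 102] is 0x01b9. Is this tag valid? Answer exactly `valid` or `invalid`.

valid

Key decimal bytes [142, 197, 102] = 8e c5 66 is exactly B = 3 bytes: K' = 8e c5 66.
K' ⊕ ipad = b8 f3 50; K' ⊕ opad = d2 99 3a.
Inner hash: sum = 184+243+80+105+111+101+114+102 = 1040 → 04 10.
Outer hash (recomputed tag): sum = 210+153+58+4+16 = 441 → 01 b9.
Recomputed tag = 01b9; claimed = 01b9 → match.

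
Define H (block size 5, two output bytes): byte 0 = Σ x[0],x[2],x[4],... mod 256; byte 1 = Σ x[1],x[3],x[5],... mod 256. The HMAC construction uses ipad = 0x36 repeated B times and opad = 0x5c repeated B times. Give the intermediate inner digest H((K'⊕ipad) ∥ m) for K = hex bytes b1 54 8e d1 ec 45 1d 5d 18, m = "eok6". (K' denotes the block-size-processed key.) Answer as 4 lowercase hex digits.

67f7

Key hex bytes b1 54 8e d1 ec 45 1d 5d 18 is 9 bytes > B = 5, so hash it first: H(key) = 60 c7, then zero-pad to 5 bytes: K' = 60 c7 00 00 00.
K' ⊕ ipad = 56 f1 36 36 36.
Inner input = 56 f1 36 36 36 ∥ 65 6f 6b 36.
Inner hash: even-index sum = 359 mod 256 = 103; odd-index sum = 503 mod 256 = 247 → 67 f7.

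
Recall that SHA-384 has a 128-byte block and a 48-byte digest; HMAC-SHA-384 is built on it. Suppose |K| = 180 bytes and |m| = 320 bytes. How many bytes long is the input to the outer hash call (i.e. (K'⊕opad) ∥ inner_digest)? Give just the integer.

Key is 180 > 128 bytes, so it is hashed to 48 bytes then zero-padded to 128: |K'| = 128.
Outer input = (K'⊕opad) ∥ H(inner) → 128 + 48 = 176 bytes.

176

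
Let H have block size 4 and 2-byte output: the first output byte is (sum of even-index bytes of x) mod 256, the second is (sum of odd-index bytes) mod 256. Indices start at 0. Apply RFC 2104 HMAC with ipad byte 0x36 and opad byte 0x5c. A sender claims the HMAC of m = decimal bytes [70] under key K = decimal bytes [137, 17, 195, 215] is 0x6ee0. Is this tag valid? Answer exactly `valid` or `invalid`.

valid

Key decimal bytes [137, 17, 195, 215] = 89 11 c3 d7 is exactly B = 4 bytes: K' = 89 11 c3 d7.
K' ⊕ ipad = bf 27 f5 e1; K' ⊕ opad = d5 4d 9f 8b.
Inner hash: even-index sum = 506 mod 256 = 250; odd-index sum = 264 mod 256 = 8 → fa 08.
Outer hash (recomputed tag): even-index sum = 622 mod 256 = 110; odd-index sum = 224 mod 256 = 224 → 6e e0.
Recomputed tag = 6ee0; claimed = 6ee0 → match.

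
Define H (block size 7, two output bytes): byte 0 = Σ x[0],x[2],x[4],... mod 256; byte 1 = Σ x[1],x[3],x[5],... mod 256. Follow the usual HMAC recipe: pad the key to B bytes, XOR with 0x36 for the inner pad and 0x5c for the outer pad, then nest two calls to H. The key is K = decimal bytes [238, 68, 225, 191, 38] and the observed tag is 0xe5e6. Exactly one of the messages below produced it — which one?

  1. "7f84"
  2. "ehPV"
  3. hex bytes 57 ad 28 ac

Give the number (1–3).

Key decimal bytes [238, 68, 225, 191, 38] = ee 44 e1 bf 26 is 5 bytes ≤ B = 7; zero-pad to 7 bytes: K' = ee 44 e1 bf 26 00 00.
K' ⊕ ipad = d8 72 d7 89 10 36 36; K' ⊕ opad = b2 18 bd e3 7a 5c 5c.
m1: inner = H(d8 72 d7 89 10 36 36 37 66 38 34) = 8f a0; tag = H(b2 18 bd e3 7a 5c 5c 8f a0) = e5e6 ← matches
m2: inner = H(d8 72 d7 89 10 36 36 65 68 50 56) = b3 e6; tag = H(b2 18 bd e3 7a 5c 5c b3 e6) = 2b0a
m3: inner = H(d8 72 d7 89 10 36 36 57 ad 28 ac) = 4e b0; tag = H(b2 18 bd e3 7a 5c 5c 4e b0) = f5a5

1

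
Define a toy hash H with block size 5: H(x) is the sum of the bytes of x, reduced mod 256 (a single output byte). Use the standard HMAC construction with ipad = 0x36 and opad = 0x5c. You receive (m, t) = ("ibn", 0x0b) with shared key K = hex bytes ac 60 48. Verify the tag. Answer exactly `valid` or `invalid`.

Key hex bytes ac 60 48 is 3 bytes ≤ B = 5; zero-pad to 5 bytes: K' = ac 60 48 00 00.
K' ⊕ ipad = 9a 56 7e 36 36; K' ⊕ opad = f0 3c 14 5c 5c.
Inner hash: sum = 154+86+126+54+54+105+98+110 = 787; mod 256 = 19 → 13.
Outer hash (recomputed tag): sum = 240+60+20+92+92+19 = 523; mod 256 = 11 → 0b.
Recomputed tag = 0b; claimed = 0b → match.

valid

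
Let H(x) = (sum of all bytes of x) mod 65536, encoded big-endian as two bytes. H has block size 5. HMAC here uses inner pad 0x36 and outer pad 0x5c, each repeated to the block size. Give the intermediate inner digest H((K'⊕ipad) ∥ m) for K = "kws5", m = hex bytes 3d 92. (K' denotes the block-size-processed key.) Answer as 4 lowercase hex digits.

Key "kws5" = 6b 77 73 35 is 4 bytes ≤ B = 5; zero-pad to 5 bytes: K' = 6b 77 73 35 00.
K' ⊕ ipad = 5d 41 45 03 36.
Inner input = 5d 41 45 03 36 ∥ 3d 92.
Inner hash: sum = 93+65+69+3+54+61+146 = 491 → 01 eb.

01eb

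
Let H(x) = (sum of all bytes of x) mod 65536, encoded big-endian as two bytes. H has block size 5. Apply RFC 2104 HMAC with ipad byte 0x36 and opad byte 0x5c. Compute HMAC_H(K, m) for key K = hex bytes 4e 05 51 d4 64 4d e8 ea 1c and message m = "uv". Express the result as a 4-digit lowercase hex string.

0298

Key hex bytes 4e 05 51 d4 64 4d e8 ea 1c is 9 bytes > B = 5, so hash it first: H(key) = 04 17, then zero-pad to 5 bytes: K' = 04 17 00 00 00.
K' ⊕ ipad = 32 21 36 36 36.  K' ⊕ opad = 58 4b 5c 5c 5c.
Inner input = (K'⊕ipad) ∥ m = 32 21 36 36 36 ∥ 75 76.
Inner hash: sum = 50+33+54+54+54+117+118 = 480 → 01 e0.
Outer input = (K'⊕opad) ∥ inner = 58 4b 5c 5c 5c ∥ 01 e0.
Outer hash (tag): sum = 88+75+92+92+92+1+224 = 664 → 02 98.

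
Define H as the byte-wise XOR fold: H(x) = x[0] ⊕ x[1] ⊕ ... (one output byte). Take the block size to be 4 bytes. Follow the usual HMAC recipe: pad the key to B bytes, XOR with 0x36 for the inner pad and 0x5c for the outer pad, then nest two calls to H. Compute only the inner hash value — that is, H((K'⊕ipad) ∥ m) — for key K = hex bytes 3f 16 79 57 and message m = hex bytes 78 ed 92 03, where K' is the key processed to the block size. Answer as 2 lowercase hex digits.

03

Key hex bytes 3f 16 79 57 is exactly B = 4 bytes: K' = 3f 16 79 57.
K' ⊕ ipad = 09 20 4f 61.
Inner input = 09 20 4f 61 ∥ 78 ed 92 03.
Inner hash: XOR 09⊕20⊕4f⊕61⊕78⊕ed⊕92⊕03 = 03.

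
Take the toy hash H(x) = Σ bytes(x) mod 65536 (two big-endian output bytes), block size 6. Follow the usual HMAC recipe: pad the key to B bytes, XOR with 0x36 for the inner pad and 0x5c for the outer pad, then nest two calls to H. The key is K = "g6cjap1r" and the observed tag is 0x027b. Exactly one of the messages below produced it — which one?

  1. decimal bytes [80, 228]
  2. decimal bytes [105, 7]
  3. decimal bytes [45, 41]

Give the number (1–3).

1

Key "g6cjap1r" = 67 36 63 6a 61 70 31 72 is 8 bytes > B = 6, so hash it first: H(key) = 02 de, then zero-pad to 6 bytes: K' = 02 de 00 00 00 00.
K' ⊕ ipad = 34 e8 36 36 36 36; K' ⊕ opad = 5e 82 5c 5c 5c 5c.
m1: inner = H(34 e8 36 36 36 36 50 e4) = 03 28; tag = H(5e 82 5c 5c 5c 5c 03 28) = 027b ← matches
m2: inner = H(34 e8 36 36 36 36 69 07) = 02 64; tag = H(5e 82 5c 5c 5c 5c 02 64) = 02b6
m3: inner = H(34 e8 36 36 36 36 2d 29) = 02 4a; tag = H(5e 82 5c 5c 5c 5c 02 4a) = 029c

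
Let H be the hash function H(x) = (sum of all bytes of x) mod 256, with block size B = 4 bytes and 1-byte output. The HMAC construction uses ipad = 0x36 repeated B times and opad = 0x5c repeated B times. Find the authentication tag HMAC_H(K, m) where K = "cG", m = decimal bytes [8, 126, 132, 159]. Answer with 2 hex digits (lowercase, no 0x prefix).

ed

Key "cG" = 63 47 is 2 bytes ≤ B = 4; zero-pad to 4 bytes: K' = 63 47 00 00.
K' ⊕ ipad = 55 71 36 36.  K' ⊕ opad = 3f 1b 5c 5c.
Inner input = (K'⊕ipad) ∥ m = 55 71 36 36 ∥ 08 7e 84 9f.
Inner hash: sum = 85+113+54+54+8+126+132+159 = 731; mod 256 = 219 → db.
Outer input = (K'⊕opad) ∥ inner = 3f 1b 5c 5c ∥ db.
Outer hash (tag): sum = 63+27+92+92+219 = 493; mod 256 = 237 → ed.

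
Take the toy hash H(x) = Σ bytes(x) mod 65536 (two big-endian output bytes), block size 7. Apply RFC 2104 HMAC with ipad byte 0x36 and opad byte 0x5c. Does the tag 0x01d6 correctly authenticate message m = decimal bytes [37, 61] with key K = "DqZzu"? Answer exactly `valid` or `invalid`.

valid

Key "DqZzu" = 44 71 5a 7a 75 is 5 bytes ≤ B = 7; zero-pad to 7 bytes: K' = 44 71 5a 7a 75 00 00.
K' ⊕ ipad = 72 47 6c 4c 43 36 36; K' ⊕ opad = 18 2d 06 26 29 5c 5c.
Inner hash: sum = 114+71+108+76+67+54+54+37+61 = 642 → 02 82.
Outer hash (recomputed tag): sum = 24+45+6+38+41+92+92+2+130 = 470 → 01 d6.
Recomputed tag = 01d6; claimed = 01d6 → match.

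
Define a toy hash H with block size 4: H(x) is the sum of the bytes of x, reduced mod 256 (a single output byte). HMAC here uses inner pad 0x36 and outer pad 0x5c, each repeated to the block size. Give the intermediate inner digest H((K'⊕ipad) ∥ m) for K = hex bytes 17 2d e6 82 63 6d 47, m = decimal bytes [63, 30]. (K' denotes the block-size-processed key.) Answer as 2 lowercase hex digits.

f4

Key hex bytes 17 2d e6 82 63 6d 47 is 7 bytes > B = 4, so hash it first: H(key) = c3, then zero-pad to 4 bytes: K' = c3 00 00 00.
K' ⊕ ipad = f5 36 36 36.
Inner input = f5 36 36 36 ∥ 3f 1e.
Inner hash: sum = 245+54+54+54+63+30 = 500; mod 256 = 244 → f4.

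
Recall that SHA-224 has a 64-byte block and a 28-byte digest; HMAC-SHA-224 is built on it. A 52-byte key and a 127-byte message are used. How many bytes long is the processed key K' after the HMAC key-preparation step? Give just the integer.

Key is 52 ≤ 64 bytes, zero-padded: |K'| = 64.

64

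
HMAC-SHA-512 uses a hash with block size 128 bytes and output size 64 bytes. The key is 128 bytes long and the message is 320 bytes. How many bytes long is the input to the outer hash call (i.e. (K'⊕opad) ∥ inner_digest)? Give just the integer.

Key is 128 ≤ 128 bytes, zero-padded: |K'| = 128.
Outer input = (K'⊕opad) ∥ H(inner) → 128 + 64 = 192 bytes.

192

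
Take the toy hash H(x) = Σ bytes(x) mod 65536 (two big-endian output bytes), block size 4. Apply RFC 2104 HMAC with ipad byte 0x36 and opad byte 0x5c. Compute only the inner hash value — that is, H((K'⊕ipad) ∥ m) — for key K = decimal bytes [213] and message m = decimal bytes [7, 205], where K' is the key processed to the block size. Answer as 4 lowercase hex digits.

0259

Key decimal bytes [213] = d5 is 1 byte ≤ B = 4; zero-pad to 4 bytes: K' = d5 00 00 00.
K' ⊕ ipad = e3 36 36 36.
Inner input = e3 36 36 36 ∥ 07 cd.
Inner hash: sum = 227+54+54+54+7+205 = 601 → 02 59.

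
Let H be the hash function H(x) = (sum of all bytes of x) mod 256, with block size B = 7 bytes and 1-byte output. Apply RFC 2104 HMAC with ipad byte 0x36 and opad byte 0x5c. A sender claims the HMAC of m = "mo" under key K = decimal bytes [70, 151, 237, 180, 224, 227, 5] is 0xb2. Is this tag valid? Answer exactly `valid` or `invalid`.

Key decimal bytes [70, 151, 237, 180, 224, 227, 5] = 46 97 ed b4 e0 e3 05 is exactly B = 7 bytes: K' = 46 97 ed b4 e0 e3 05.
K' ⊕ ipad = 70 a1 db 82 d6 d5 33; K' ⊕ opad = 1a cb b1 e8 bc bf 59.
Inner hash: sum = 112+161+219+130+214+213+51+109+111 = 1320; mod 256 = 40 → 28.
Outer hash (recomputed tag): sum = 26+203+177+232+188+191+89+40 = 1146; mod 256 = 122 → 7a.
Recomputed tag = 7a; claimed = b2 → mismatch.

invalid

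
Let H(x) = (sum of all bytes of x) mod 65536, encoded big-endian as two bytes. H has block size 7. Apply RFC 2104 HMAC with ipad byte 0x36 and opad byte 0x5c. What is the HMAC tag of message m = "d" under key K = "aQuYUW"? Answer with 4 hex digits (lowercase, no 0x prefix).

01b8

Key "aQuYUW" = 61 51 75 59 55 57 is 6 bytes ≤ B = 7; zero-pad to 7 bytes: K' = 61 51 75 59 55 57 00.
K' ⊕ ipad = 57 67 43 6f 63 61 36.  K' ⊕ opad = 3d 0d 29 05 09 0b 5c.
Inner input = (K'⊕ipad) ∥ m = 57 67 43 6f 63 61 36 ∥ 64.
Inner hash: sum = 87+103+67+111+99+97+54+100 = 718 → 02 ce.
Outer input = (K'⊕opad) ∥ inner = 3d 0d 29 05 09 0b 5c ∥ 02 ce.
Outer hash (tag): sum = 61+13+41+5+9+11+92+2+206 = 440 → 01 b8.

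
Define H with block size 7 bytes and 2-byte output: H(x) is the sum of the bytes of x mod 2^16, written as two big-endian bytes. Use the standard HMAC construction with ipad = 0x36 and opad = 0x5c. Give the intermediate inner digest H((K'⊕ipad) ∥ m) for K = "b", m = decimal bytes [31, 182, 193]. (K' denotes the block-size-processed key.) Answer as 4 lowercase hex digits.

032e

Key "b" = 62 is 1 byte ≤ B = 7; zero-pad to 7 bytes: K' = 62 00 00 00 00 00 00.
K' ⊕ ipad = 54 36 36 36 36 36 36.
Inner input = 54 36 36 36 36 36 36 ∥ 1f b6 c1.
Inner hash: sum = 84+54+54+54+54+54+54+31+182+193 = 814 → 03 2e.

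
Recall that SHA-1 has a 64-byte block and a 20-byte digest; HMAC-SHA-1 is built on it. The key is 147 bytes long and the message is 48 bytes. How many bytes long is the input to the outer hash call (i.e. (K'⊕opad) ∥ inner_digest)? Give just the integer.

84

Key is 147 > 64 bytes, so it is hashed to 20 bytes then zero-padded to 64: |K'| = 64.
Outer input = (K'⊕opad) ∥ H(inner) → 64 + 20 = 84 bytes.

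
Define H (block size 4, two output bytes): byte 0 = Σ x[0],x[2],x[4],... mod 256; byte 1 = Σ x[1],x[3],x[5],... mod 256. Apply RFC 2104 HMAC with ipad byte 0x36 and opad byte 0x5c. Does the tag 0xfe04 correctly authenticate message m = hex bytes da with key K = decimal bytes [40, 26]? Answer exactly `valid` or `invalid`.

valid

Key decimal bytes [40, 26] = 28 1a is 2 bytes ≤ B = 4; zero-pad to 4 bytes: K' = 28 1a 00 00.
K' ⊕ ipad = 1e 2c 36 36; K' ⊕ opad = 74 46 5c 5c.
Inner hash: even-index sum = 302 mod 256 = 46; odd-index sum = 98 mod 256 = 98 → 2e 62.
Outer hash (recomputed tag): even-index sum = 254 mod 256 = 254; odd-index sum = 260 mod 256 = 4 → fe 04.
Recomputed tag = fe04; claimed = fe04 → match.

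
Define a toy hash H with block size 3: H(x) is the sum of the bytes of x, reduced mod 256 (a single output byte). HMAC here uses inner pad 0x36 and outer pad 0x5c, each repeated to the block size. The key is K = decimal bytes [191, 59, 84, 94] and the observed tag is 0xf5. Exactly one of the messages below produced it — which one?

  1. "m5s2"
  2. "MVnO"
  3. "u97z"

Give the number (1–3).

Key decimal bytes [191, 59, 84, 94] = bf 3b 54 5e is 4 bytes > B = 3, so hash it first: H(key) = ac, then zero-pad to 3 bytes: K' = ac 00 00.
K' ⊕ ipad = 9a 36 36; K' ⊕ opad = f0 5c 5c.
m1: inner = H(9a 36 36 6d 35 73 32) = 4d; tag = H(f0 5c 5c 4d) = f5 ← matches
m2: inner = H(9a 36 36 4d 56 6e 4f) = 66; tag = H(f0 5c 5c 66) = 0e
m3: inner = H(9a 36 36 75 39 37 7a) = 65; tag = H(f0 5c 5c 65) = 0d

1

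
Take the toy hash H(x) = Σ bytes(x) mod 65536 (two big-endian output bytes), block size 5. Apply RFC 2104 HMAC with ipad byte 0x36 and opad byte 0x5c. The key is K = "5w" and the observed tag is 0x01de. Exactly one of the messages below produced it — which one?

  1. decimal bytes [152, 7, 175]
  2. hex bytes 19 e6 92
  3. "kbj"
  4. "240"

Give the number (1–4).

Key "5w" = 35 77 is 2 bytes ≤ B = 5; zero-pad to 5 bytes: K' = 35 77 00 00 00.
K' ⊕ ipad = 03 41 36 36 36; K' ⊕ opad = 69 2b 5c 5c 5c.
m1: inner = H(03 41 36 36 36 98 07 af) = 02 34; tag = H(69 2b 5c 5c 5c 02 34) = 01de ← matches
m2: inner = H(03 41 36 36 36 19 e6 92) = 02 77; tag = H(69 2b 5c 5c 5c 02 77) = 0221
m3: inner = H(03 41 36 36 36 6b 62 6a) = 02 1d; tag = H(69 2b 5c 5c 5c 02 1d) = 01c7
m4: inner = H(03 41 36 36 36 32 34 30) = 01 7c; tag = H(69 2b 5c 5c 5c 01 7c) = 0225

1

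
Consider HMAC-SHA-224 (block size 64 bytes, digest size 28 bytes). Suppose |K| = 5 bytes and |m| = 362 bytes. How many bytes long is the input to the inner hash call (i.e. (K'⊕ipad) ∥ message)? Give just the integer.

Key is 5 ≤ 64 bytes, zero-padded: |K'| = 64.
Inner input = (K'⊕ipad) ∥ m → 64 + 362 = 426 bytes.

426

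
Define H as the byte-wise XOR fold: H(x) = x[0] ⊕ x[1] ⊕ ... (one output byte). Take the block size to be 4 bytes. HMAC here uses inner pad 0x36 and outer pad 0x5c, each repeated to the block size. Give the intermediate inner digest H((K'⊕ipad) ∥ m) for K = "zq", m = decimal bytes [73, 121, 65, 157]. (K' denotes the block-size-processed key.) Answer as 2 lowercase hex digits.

e7

Key "zq" = 7a 71 is 2 bytes ≤ B = 4; zero-pad to 4 bytes: K' = 7a 71 00 00.
K' ⊕ ipad = 4c 47 36 36.
Inner input = 4c 47 36 36 ∥ 49 79 41 9d.
Inner hash: XOR 4c⊕47⊕36⊕36⊕49⊕79⊕41⊕9d = e7.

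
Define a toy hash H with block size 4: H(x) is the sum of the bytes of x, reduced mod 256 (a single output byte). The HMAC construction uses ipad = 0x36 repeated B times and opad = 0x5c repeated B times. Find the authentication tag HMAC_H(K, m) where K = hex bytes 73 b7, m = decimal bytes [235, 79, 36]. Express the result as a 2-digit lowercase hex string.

62

Key hex bytes 73 b7 is 2 bytes ≤ B = 4; zero-pad to 4 bytes: K' = 73 b7 00 00.
K' ⊕ ipad = 45 81 36 36.  K' ⊕ opad = 2f eb 5c 5c.
Inner input = (K'⊕ipad) ∥ m = 45 81 36 36 ∥ eb 4f 24.
Inner hash: sum = 69+129+54+54+235+79+36 = 656; mod 256 = 144 → 90.
Outer input = (K'⊕opad) ∥ inner = 2f eb 5c 5c ∥ 90.
Outer hash (tag): sum = 47+235+92+92+144 = 610; mod 256 = 98 → 62.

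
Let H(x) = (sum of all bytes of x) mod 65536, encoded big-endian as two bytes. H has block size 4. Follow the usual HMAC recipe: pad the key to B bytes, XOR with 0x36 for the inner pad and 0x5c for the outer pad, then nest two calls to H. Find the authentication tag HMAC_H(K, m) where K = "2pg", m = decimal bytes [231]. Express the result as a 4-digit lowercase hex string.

01ea

Key "2pg" = 32 70 67 is 3 bytes ≤ B = 4; zero-pad to 4 bytes: K' = 32 70 67 00.
K' ⊕ ipad = 04 46 51 36.  K' ⊕ opad = 6e 2c 3b 5c.
Inner input = (K'⊕ipad) ∥ m = 04 46 51 36 ∥ e7.
Inner hash: sum = 4+70+81+54+231 = 440 → 01 b8.
Outer input = (K'⊕opad) ∥ inner = 6e 2c 3b 5c ∥ 01 b8.
Outer hash (tag): sum = 110+44+59+92+1+184 = 490 → 01 ea.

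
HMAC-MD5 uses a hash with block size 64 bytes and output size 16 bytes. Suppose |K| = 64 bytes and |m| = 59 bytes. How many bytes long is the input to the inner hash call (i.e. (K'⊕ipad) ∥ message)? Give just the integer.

123

Key is 64 ≤ 64 bytes, zero-padded: |K'| = 64.
Inner input = (K'⊕ipad) ∥ m → 64 + 59 = 123 bytes.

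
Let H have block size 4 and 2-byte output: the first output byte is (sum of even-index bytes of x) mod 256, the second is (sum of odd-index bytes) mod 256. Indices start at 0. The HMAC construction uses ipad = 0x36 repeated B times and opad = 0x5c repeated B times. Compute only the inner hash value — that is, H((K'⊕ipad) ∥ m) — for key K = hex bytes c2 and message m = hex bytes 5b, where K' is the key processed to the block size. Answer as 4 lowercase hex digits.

856c

Key hex bytes c2 is 1 byte ≤ B = 4; zero-pad to 4 bytes: K' = c2 00 00 00.
K' ⊕ ipad = f4 36 36 36.
Inner input = f4 36 36 36 ∥ 5b.
Inner hash: even-index sum = 389 mod 256 = 133; odd-index sum = 108 mod 256 = 108 → 85 6c.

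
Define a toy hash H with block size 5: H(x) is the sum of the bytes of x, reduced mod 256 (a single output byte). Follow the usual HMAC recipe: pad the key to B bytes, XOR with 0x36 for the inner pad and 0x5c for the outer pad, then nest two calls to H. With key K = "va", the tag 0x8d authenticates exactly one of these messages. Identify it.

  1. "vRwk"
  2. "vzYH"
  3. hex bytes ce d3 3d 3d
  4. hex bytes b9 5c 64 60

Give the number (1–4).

Key "va" = 76 61 is 2 bytes ≤ B = 5; zero-pad to 5 bytes: K' = 76 61 00 00 00.
K' ⊕ ipad = 40 57 36 36 36; K' ⊕ opad = 2a 3d 5c 5c 5c.
m1: inner = H(40 57 36 36 36 76 52 77 6b) = e3; tag = H(2a 3d 5c 5c 5c e3) = 5e
m2: inner = H(40 57 36 36 36 76 7a 59 48) = ca; tag = H(2a 3d 5c 5c 5c ca) = 45
m3: inner = H(40 57 36 36 36 ce d3 3d 3d) = 54; tag = H(2a 3d 5c 5c 5c 54) = cf
m4: inner = H(40 57 36 36 36 b9 5c 64 60) = 12; tag = H(2a 3d 5c 5c 5c 12) = 8d ← matches

4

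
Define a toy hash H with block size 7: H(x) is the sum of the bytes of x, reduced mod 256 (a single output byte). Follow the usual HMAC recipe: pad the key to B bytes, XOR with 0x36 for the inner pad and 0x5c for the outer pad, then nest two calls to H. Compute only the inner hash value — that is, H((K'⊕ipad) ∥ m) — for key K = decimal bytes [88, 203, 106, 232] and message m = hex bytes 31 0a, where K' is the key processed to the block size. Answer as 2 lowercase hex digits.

Key decimal bytes [88, 203, 106, 232] = 58 cb 6a e8 is 4 bytes ≤ B = 7; zero-pad to 7 bytes: K' = 58 cb 6a e8 00 00 00.
K' ⊕ ipad = 6e fd 5c de 36 36 36.
Inner input = 6e fd 5c de 36 36 36 ∥ 31 0a.
Inner hash: sum = 110+253+92+222+54+54+54+49+10 = 898; mod 256 = 130 → 82.

82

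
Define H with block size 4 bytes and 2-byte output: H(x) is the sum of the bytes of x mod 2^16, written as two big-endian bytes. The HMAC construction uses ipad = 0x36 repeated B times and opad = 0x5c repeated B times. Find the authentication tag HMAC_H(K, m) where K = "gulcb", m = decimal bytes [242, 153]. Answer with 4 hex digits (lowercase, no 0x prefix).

Key "gulcb" = 67 75 6c 63 62 is 5 bytes > B = 4, so hash it first: H(key) = 02 0d, then zero-pad to 4 bytes: K' = 02 0d 00 00.
K' ⊕ ipad = 34 3b 36 36.  K' ⊕ opad = 5e 51 5c 5c.
Inner input = (K'⊕ipad) ∥ m = 34 3b 36 36 ∥ f2 99.
Inner hash: sum = 52+59+54+54+242+153 = 614 → 02 66.
Outer input = (K'⊕opad) ∥ inner = 5e 51 5c 5c ∥ 02 66.
Outer hash (tag): sum = 94+81+92+92+2+102 = 463 → 01 cf.

01cf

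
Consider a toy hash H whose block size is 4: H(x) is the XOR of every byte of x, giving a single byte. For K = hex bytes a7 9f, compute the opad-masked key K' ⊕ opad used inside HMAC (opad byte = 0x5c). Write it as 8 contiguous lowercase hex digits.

fbc35c5c

Key hex bytes a7 9f is 2 bytes ≤ B = 4; zero-pad to 4 bytes: K' = a7 9f 00 00.
XOR each byte with 0x5c: a7⊕5c=fb, 9f⊕5c=c3, 00⊕5c=5c, 00⊕5c=5c.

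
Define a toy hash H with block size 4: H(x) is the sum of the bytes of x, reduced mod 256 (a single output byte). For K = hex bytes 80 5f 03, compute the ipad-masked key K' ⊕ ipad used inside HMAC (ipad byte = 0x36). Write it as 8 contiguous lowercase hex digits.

b6693536

Key hex bytes 80 5f 03 is 3 bytes ≤ B = 4; zero-pad to 4 bytes: K' = 80 5f 03 00.
XOR each byte with 0x36: 80⊕36=b6, 5f⊕36=69, 03⊕36=35, 00⊕36=36.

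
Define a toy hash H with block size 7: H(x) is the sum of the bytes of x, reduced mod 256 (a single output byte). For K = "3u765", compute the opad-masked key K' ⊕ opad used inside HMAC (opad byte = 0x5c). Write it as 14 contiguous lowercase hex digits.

Key "3u765" = 33 75 37 36 35 is 5 bytes ≤ B = 7; zero-pad to 7 bytes: K' = 33 75 37 36 35 00 00.
XOR each byte with 0x5c: 33⊕5c=6f, 75⊕5c=29, 37⊕5c=6b, 36⊕5c=6a, 35⊕5c=69, 00⊕5c=5c, 00⊕5c=5c.

6f296b6a695c5c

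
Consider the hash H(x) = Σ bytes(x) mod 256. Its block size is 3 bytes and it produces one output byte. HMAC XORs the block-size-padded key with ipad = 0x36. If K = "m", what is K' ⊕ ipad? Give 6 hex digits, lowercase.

Key "m" = 6d is 1 byte ≤ B = 3; zero-pad to 3 bytes: K' = 6d 00 00.
XOR each byte with 0x36: 6d⊕36=5b, 00⊕36=36, 00⊕36=36.

5b3636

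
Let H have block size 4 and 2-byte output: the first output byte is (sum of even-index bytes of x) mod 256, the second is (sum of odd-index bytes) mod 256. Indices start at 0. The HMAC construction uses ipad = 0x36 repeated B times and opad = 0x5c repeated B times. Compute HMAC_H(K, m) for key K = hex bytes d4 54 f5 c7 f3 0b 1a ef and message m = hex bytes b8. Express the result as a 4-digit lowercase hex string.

Key hex bytes d4 54 f5 c7 f3 0b 1a ef is 8 bytes > B = 4, so hash it first: H(key) = d6 15, then zero-pad to 4 bytes: K' = d6 15 00 00.
K' ⊕ ipad = e0 23 36 36.  K' ⊕ opad = 8a 49 5c 5c.
Inner input = (K'⊕ipad) ∥ m = e0 23 36 36 ∥ b8.
Inner hash: even-index sum = 462 mod 256 = 206; odd-index sum = 89 mod 256 = 89 → ce 59.
Outer input = (K'⊕opad) ∥ inner = 8a 49 5c 5c ∥ ce 59.
Outer hash (tag): even-index sum = 436 mod 256 = 180; odd-index sum = 254 mod 256 = 254 → b4 fe.

b4fe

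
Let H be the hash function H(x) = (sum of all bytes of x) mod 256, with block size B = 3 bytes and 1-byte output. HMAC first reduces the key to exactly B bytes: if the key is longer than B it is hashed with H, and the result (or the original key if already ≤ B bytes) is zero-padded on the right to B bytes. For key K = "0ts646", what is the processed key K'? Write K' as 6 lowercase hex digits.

|K| = 6 > B = 3, so first hash the key.
H(K): sum = 48+116+115+54+52+54 = 439; mod 256 = 183 → b7.
Zero-pad H(K) = b7 to 3 bytes: K' = b7 00 00.

b70000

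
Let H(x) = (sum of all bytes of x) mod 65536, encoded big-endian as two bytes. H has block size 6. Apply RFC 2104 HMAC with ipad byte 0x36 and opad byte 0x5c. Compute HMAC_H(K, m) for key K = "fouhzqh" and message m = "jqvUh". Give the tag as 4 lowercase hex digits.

Key "fouhzqh" = 66 6f 75 68 7a 71 68 is 7 bytes > B = 6, so hash it first: H(key) = 03 05, then zero-pad to 6 bytes: K' = 03 05 00 00 00 00.
K' ⊕ ipad = 35 33 36 36 36 36.  K' ⊕ opad = 5f 59 5c 5c 5c 5c.
Inner input = (K'⊕ipad) ∥ m = 35 33 36 36 36 36 ∥ 6a 71 76 55 68.
Inner hash: sum = 53+51+54+54+54+54+106+113+118+85+104 = 846 → 03 4e.
Outer input = (K'⊕opad) ∥ inner = 5f 59 5c 5c 5c 5c ∥ 03 4e.
Outer hash (tag): sum = 95+89+92+92+92+92+3+78 = 633 → 02 79.

0279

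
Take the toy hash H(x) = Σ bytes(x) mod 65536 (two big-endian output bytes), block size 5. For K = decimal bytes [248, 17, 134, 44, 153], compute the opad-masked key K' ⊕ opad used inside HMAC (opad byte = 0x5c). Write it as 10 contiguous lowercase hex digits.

Key decimal bytes [248, 17, 134, 44, 153] = f8 11 86 2c 99 is exactly B = 5 bytes: K' = f8 11 86 2c 99.
XOR each byte with 0x5c: f8⊕5c=a4, 11⊕5c=4d, 86⊕5c=da, 2c⊕5c=70, 99⊕5c=c5.

a44dda70c5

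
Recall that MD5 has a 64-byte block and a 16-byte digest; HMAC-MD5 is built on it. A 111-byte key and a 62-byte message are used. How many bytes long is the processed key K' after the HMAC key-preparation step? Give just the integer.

64

Key is 111 > 64 bytes, so it is hashed to 16 bytes then zero-padded to 64: |K'| = 64.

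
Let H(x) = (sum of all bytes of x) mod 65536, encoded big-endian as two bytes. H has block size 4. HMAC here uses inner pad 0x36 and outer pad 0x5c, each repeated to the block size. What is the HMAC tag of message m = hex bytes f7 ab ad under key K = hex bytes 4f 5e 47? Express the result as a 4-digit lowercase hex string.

Key hex bytes 4f 5e 47 is 3 bytes ≤ B = 4; zero-pad to 4 bytes: K' = 4f 5e 47 00.
K' ⊕ ipad = 79 68 71 36.  K' ⊕ opad = 13 02 1b 5c.
Inner input = (K'⊕ipad) ∥ m = 79 68 71 36 ∥ f7 ab ad.
Inner hash: sum = 121+104+113+54+247+171+173 = 983 → 03 d7.
Outer input = (K'⊕opad) ∥ inner = 13 02 1b 5c ∥ 03 d7.
Outer hash (tag): sum = 19+2+27+92+3+215 = 358 → 01 66.

0166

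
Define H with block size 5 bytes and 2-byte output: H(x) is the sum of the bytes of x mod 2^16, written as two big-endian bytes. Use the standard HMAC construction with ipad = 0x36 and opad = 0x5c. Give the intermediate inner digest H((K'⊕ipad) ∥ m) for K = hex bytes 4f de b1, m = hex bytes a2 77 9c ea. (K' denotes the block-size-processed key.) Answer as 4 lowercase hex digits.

04f3

Key hex bytes 4f de b1 is 3 bytes ≤ B = 5; zero-pad to 5 bytes: K' = 4f de b1 00 00.
K' ⊕ ipad = 79 e8 87 36 36.
Inner input = 79 e8 87 36 36 ∥ a2 77 9c ea.
Inner hash: sum = 121+232+135+54+54+162+119+156+234 = 1267 → 04 f3.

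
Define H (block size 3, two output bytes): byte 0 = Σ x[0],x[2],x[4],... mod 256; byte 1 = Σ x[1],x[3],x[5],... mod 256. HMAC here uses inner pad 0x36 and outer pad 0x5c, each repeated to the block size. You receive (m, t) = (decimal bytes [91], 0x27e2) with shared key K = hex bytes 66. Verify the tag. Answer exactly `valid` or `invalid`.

valid

Key hex bytes 66 is 1 byte ≤ B = 3; zero-pad to 3 bytes: K' = 66 00 00.
K' ⊕ ipad = 50 36 36; K' ⊕ opad = 3a 5c 5c.
Inner hash: even-index sum = 134 mod 256 = 134; odd-index sum = 145 mod 256 = 145 → 86 91.
Outer hash (recomputed tag): even-index sum = 295 mod 256 = 39; odd-index sum = 226 mod 256 = 226 → 27 e2.
Recomputed tag = 27e2; claimed = 27e2 → match.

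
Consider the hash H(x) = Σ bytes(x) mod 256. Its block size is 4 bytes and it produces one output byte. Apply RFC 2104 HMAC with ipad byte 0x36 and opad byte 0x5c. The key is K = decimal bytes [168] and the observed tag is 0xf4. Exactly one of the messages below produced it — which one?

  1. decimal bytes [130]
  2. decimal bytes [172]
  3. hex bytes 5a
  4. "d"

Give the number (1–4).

2

Key decimal bytes [168] = a8 is 1 byte ≤ B = 4; zero-pad to 4 bytes: K' = a8 00 00 00.
K' ⊕ ipad = 9e 36 36 36; K' ⊕ opad = f4 5c 5c 5c.
m1: inner = H(9e 36 36 36 82) = c2; tag = H(f4 5c 5c 5c c2) = ca
m2: inner = H(9e 36 36 36 ac) = ec; tag = H(f4 5c 5c 5c ec) = f4 ← matches
m3: inner = H(9e 36 36 36 5a) = 9a; tag = H(f4 5c 5c 5c 9a) = a2
m4: inner = H(9e 36 36 36 64) = a4; tag = H(f4 5c 5c 5c a4) = ac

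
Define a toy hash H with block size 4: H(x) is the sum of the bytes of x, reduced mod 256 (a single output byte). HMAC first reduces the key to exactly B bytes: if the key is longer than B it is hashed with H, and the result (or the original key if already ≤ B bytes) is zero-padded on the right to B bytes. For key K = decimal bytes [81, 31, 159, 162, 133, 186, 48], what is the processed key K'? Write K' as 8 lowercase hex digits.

20000000

|K| = 7 > B = 4, so first hash the key.
H(K): sum = 81+31+159+162+133+186+48 = 800; mod 256 = 32 → 20.
Zero-pad H(K) = 20 to 4 bytes: K' = 20 00 00 00.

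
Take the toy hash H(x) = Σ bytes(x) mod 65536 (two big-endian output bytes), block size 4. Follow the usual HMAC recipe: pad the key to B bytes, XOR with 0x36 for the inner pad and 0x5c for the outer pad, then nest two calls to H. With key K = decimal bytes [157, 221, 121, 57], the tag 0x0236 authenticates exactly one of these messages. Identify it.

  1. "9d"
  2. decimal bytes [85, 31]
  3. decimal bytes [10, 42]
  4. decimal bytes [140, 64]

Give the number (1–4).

2

Key decimal bytes [157, 221, 121, 57] = 9d dd 79 39 is exactly B = 4 bytes: K' = 9d dd 79 39.
K' ⊕ ipad = ab eb 4f 0f; K' ⊕ opad = c1 81 25 65.
m1: inner = H(ab eb 4f 0f 39 64) = 02 91; tag = H(c1 81 25 65 02 91) = 025f
m2: inner = H(ab eb 4f 0f 55 1f) = 02 68; tag = H(c1 81 25 65 02 68) = 0236 ← matches
m3: inner = H(ab eb 4f 0f 0a 2a) = 02 28; tag = H(c1 81 25 65 02 28) = 01f6
m4: inner = H(ab eb 4f 0f 8c 40) = 02 c0; tag = H(c1 81 25 65 02 c0) = 028e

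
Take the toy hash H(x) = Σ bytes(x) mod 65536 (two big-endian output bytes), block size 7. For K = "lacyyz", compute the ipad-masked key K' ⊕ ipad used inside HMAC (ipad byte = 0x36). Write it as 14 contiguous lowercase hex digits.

5a57554f4f4c36

Key "lacyyz" = 6c 61 63 79 79 7a is 6 bytes ≤ B = 7; zero-pad to 7 bytes: K' = 6c 61 63 79 79 7a 00.
XOR each byte with 0x36: 6c⊕36=5a, 61⊕36=57, 63⊕36=55, 79⊕36=4f, 79⊕36=4f, 7a⊕36=4c, 00⊕36=36.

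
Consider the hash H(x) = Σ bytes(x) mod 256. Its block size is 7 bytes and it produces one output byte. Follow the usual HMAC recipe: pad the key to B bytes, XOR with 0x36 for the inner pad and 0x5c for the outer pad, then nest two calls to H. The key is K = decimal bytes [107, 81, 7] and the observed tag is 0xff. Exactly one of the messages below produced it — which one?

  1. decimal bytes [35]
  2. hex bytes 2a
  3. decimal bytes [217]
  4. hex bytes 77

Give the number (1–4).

Key decimal bytes [107, 81, 7] = 6b 51 07 is 3 bytes ≤ B = 7; zero-pad to 7 bytes: K' = 6b 51 07 00 00 00 00.
K' ⊕ ipad = 5d 67 31 36 36 36 36; K' ⊕ opad = 37 0d 5b 5c 5c 5c 5c.
m1: inner = H(5d 67 31 36 36 36 36 23) = f0; tag = H(37 0d 5b 5c 5c 5c 5c f0) = ff ← matches
m2: inner = H(5d 67 31 36 36 36 36 2a) = f7; tag = H(37 0d 5b 5c 5c 5c 5c f7) = 06
m3: inner = H(5d 67 31 36 36 36 36 d9) = a6; tag = H(37 0d 5b 5c 5c 5c 5c a6) = b5
m4: inner = H(5d 67 31 36 36 36 36 77) = 44; tag = H(37 0d 5b 5c 5c 5c 5c 44) = 53

1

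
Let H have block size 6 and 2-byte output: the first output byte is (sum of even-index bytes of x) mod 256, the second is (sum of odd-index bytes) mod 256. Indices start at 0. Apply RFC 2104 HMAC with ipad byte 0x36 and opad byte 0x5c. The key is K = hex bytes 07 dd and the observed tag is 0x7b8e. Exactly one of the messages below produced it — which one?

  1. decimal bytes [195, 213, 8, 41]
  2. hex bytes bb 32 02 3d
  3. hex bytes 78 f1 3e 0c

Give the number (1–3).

Key hex bytes 07 dd is 2 bytes ≤ B = 6; zero-pad to 6 bytes: K' = 07 dd 00 00 00 00.
K' ⊕ ipad = 31 eb 36 36 36 36; K' ⊕ opad = 5b 81 5c 5c 5c 5c.
m1: inner = H(31 eb 36 36 36 36 c3 d5 08 29) = 68 55; tag = H(5b 81 5c 5c 5c 5c 68 55) = 7b8e ← matches
m2: inner = H(31 eb 36 36 36 36 bb 32 02 3d) = 5a c6; tag = H(5b 81 5c 5c 5c 5c 5a c6) = 6dff
m3: inner = H(31 eb 36 36 36 36 78 f1 3e 0c) = 53 54; tag = H(5b 81 5c 5c 5c 5c 53 54) = 668d

1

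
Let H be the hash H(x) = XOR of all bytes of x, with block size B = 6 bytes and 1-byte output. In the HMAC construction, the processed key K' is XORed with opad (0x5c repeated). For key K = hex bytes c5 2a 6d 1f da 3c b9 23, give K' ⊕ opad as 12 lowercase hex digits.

Key hex bytes c5 2a 6d 1f da 3c b9 23 is 8 bytes > B = 6, so hash it first: H(key) = e1, then zero-pad to 6 bytes: K' = e1 00 00 00 00 00.
XOR each byte with 0x5c: e1⊕5c=bd, 00⊕5c=5c, 00⊕5c=5c, 00⊕5c=5c, 00⊕5c=5c, 00⊕5c=5c.

bd5c5c5c5c5c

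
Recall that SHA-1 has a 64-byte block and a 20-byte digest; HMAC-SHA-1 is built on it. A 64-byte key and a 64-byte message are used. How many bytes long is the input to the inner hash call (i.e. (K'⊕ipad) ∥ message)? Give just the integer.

128

Key is 64 ≤ 64 bytes, zero-padded: |K'| = 64.
Inner input = (K'⊕ipad) ∥ m → 64 + 64 = 128 bytes.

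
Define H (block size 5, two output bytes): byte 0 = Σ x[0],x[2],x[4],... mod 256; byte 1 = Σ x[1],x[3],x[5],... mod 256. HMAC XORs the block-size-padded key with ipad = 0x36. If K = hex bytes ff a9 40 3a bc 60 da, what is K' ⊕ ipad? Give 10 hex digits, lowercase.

Key hex bytes ff a9 40 3a bc 60 da is 7 bytes > B = 5, so hash it first: H(key) = d5 43, then zero-pad to 5 bytes: K' = d5 43 00 00 00.
XOR each byte with 0x36: d5⊕36=e3, 43⊕36=75, 00⊕36=36, 00⊕36=36, 00⊕36=36.

e375363636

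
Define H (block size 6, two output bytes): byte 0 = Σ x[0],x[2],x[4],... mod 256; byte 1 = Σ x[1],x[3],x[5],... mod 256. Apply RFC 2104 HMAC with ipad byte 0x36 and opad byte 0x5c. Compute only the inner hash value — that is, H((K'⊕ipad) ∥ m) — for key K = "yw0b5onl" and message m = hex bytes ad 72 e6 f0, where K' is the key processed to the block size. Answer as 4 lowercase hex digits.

Key "yw0b5onl" = 79 77 30 62 35 6f 6e 6c is 8 bytes > B = 6, so hash it first: H(key) = 4c b4, then zero-pad to 6 bytes: K' = 4c b4 00 00 00 00.
K' ⊕ ipad = 7a 82 36 36 36 36.
Inner input = 7a 82 36 36 36 36 ∥ ad 72 e6 f0.
Inner hash: even-index sum = 633 mod 256 = 121; odd-index sum = 592 mod 256 = 80 → 79 50.

7950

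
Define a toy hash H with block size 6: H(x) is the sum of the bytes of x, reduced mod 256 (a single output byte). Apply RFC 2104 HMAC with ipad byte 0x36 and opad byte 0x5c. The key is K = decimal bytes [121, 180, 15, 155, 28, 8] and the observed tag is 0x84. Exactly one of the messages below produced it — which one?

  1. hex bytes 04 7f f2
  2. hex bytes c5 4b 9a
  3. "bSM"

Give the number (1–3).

Key decimal bytes [121, 180, 15, 155, 28, 8] = 79 b4 0f 9b 1c 08 is exactly B = 6 bytes: K' = 79 b4 0f 9b 1c 08.
K' ⊕ ipad = 4f 82 39 ad 2a 3e; K' ⊕ opad = 25 e8 53 c7 40 54.
m1: inner = H(4f 82 39 ad 2a 3e 04 7f f2) = 94; tag = H(25 e8 53 c7 40 54 94) = 4f
m2: inner = H(4f 82 39 ad 2a 3e c5 4b 9a) = c9; tag = H(25 e8 53 c7 40 54 c9) = 84 ← matches
m3: inner = H(4f 82 39 ad 2a 3e 62 53 4d) = 21; tag = H(25 e8 53 c7 40 54 21) = dc

2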